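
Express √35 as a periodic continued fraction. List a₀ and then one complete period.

[5; 1, 10]

a₀ = ⌊√35⌋ = 5.
With m₀=0, d₀=1 and mₖ₊₁ = dₖaₖ − mₖ, dₖ₊₁ = (n − mₖ₊₁²)/dₖ, aₖ₊₁ = ⌊(a₀+mₖ₊₁)/dₖ₊₁⌋:
  k=1: m=5, d=10, a=1
  k=2: m=5, d=1, a=10
d=1 and a=2a₀=10 at k=2, so the next step gives (m, d) = (5, 10) again — its k=1 value — and the period has length 2.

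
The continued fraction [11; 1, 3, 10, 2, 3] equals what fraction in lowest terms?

Using pₖ = aₖpₖ₋₁ + pₖ₋₂ and qₖ = aₖqₖ₋₁ + qₖ₋₂:
  k=0: a=11, p=11, q=1
  k=1: a=1, p=12, q=1
  k=2: a=3, p=47, q=4
  k=3: a=10, p=482, q=41
  k=4: a=2, p=1011, q=86
  k=5: a=3, p=3515, q=299

3515/299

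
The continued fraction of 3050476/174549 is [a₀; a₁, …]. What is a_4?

3050476 = 17·174549 + 83143   →  a_0 = 17
174549 = 2·83143 + 8263   →  a_1 = 2
83143 = 10·8263 + 513   →  a_2 = 10
8263 = 16·513 + 55   →  a_3 = 16
513 = 9·55 + 18   →  a_4 = 9

9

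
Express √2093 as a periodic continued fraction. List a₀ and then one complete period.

a₀ = ⌊√2093⌋ = 45.
With m₀=0, d₀=1 and mₖ₊₁ = dₖaₖ − mₖ, dₖ₊₁ = (n − mₖ₊₁²)/dₖ, aₖ₊₁ = ⌊(a₀+mₖ₊₁)/dₖ₊₁⌋:
  k=1: m=45, d=68, a=1
  k=2: m=23, d=23, a=2
  k=3: m=23, d=68, a=1
  k=4: m=45, d=1, a=90
d=1 and a=2a₀=90 at k=4, so the next step gives (m, d) = (45, 68) again — its k=1 value — and the period has length 4.

[45; 1, 2, 1, 90]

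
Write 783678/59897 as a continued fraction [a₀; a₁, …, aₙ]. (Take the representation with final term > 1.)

[13; 11, 1, 15, 2, 1, 12, 8]

783678 = 13·59897 + 5017
59897 = 11·5017 + 4710
5017 = 1·4710 + 307
4710 = 15·307 + 105
307 = 2·105 + 97
105 = 1·97 + 8
97 = 12·8 + 1
8 = 8·1 + 0  (stop)
So 783678/59897 = [13; 11, 1, 15, 2, 1, 12, 8].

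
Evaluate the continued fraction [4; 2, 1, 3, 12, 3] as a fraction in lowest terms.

1815/416

Using pₖ = aₖpₖ₋₁ + pₖ₋₂ and qₖ = aₖqₖ₋₁ + qₖ₋₂:
  k=0: a=4, p=4, q=1
  k=1: a=2, p=9, q=2
  k=2: a=1, p=13, q=3
  k=3: a=3, p=48, q=11
  k=4: a=12, p=589, q=135
  k=5: a=3, p=1815, q=416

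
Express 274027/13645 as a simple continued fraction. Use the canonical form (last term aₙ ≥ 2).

274027 = 20*13645 + 1127
13645 = 12*1127 + 121
1127 = 9*121 + 38
121 = 3*38 + 7
38 = 5*7 + 3
7 = 2*3 + 1
3 = 3*1 + 0  (stop)
So 274027/13645 = [20; 12, 9, 3, 5, 2, 3].

[20; 12, 9, 3, 5, 2, 3]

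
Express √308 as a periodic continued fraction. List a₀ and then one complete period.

a₀ = ⌊√308⌋ = 17.
With m₀=0, d₀=1 and mₖ₊₁ = dₖaₖ − mₖ, dₖ₊₁ = (n − mₖ₊₁²)/dₖ, aₖ₊₁ = ⌊(a₀+mₖ₊₁)/dₖ₊₁⌋:
  k=1: m=17, d=19, a=1
  k=2: m=2, d=16, a=1
  k=3: m=14, d=7, a=4
  k=4: m=14, d=16, a=1
  k=5: m=2, d=19, a=1
  k=6: m=17, d=1, a=34
d=1 and a=2a₀=34 at k=6, so the next step gives (m, d) = (17, 19) again — its k=1 value — and the period has length 6.

[17; 1, 1, 4, 1, 1, 34]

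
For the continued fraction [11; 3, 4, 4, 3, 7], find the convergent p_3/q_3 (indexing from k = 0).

622/55

Using pₖ = aₖpₖ₋₁ + pₖ₋₂, qₖ = aₖqₖ₋₁ + qₖ₋₂ (with p₋₁=1, p₋₂=0, q₋₁=0, q₋₂=1):
  k=0: a=11, p=11, q=1
  k=1: a=3, p=34, q=3
  k=2: a=4, p=147, q=13
  k=3: a=4, p=622, q=55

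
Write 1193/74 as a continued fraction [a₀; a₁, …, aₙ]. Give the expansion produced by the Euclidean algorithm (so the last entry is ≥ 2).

[16; 8, 4, 2]

1193 = 16×74 + 9
74 = 8×9 + 2
9 = 4×2 + 1
2 = 2×1 + 0  (stop)
So 1193/74 = [16; 8, 4, 2].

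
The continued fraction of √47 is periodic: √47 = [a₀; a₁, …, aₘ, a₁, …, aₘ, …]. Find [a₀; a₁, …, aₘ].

a₀ = ⌊√47⌋ = 6.

[6; 1, 5, 1, 12]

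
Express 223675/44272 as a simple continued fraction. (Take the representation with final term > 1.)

223675 = 5·44272 + 2315
44272 = 19·2315 + 287
2315 = 8·287 + 19
287 = 15·19 + 2
19 = 9·2 + 1
2 = 2·1 + 0  (stop)
So 223675/44272 = [5; 19, 8, 15, 9, 2].

[5; 19, 8, 15, 9, 2]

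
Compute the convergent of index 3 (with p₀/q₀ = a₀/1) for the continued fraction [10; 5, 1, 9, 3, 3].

Using pₖ = aₖpₖ₋₁ + pₖ₋₂, qₖ = aₖqₖ₋₁ + qₖ₋₂ (with p₋₁=1, p₋₂=0, q₋₁=0, q₋₂=1):
  k=0: a=10, p=10, q=1
  k=1: a=5, p=51, q=5
  k=2: a=1, p=61, q=6
  k=3: a=9, p=600, q=59

600/59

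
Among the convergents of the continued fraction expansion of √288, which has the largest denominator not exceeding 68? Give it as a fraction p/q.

577/34

√288 = [16; 1, 32, …] (period length 2).
Convergents:
  p_0/q_0 = 16/1
  p_1/q_1 = 17/1
  p_2/q_2 = 560/33
  p_3/q_3 = 577/34
  p_4/q_4 = 19024/1121
q_3 = 34 ≤ 68 < 1121 = q_4, so the answer is 577/34.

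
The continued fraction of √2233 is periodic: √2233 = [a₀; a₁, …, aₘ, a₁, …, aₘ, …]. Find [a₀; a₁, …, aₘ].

[47; 3, 1, 12, 1, 3, 94]

a₀ = ⌊√2233⌋ = 47.
With m₀=0, d₀=1 and mₖ₊₁ = dₖaₖ − mₖ, dₖ₊₁ = (n − mₖ₊₁²)/dₖ, aₖ₊₁ = ⌊(a₀+mₖ₊₁)/dₖ₊₁⌋:
  k=1: m=47, d=24, a=3
  k=2: m=25, d=67, a=1
  k=3: m=42, d=7, a=12
  k=4: m=42, d=67, a=1
  k=5: m=25, d=24, a=3
  k=6: m=47, d=1, a=94
d=1 and a=2a₀=94 at k=6, so the next step gives (m, d) = (47, 24) again — its k=1 value — and the period has length 6.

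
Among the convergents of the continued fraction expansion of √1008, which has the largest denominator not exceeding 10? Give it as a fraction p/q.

127/4

√1008 = [31; 1, 2, 1, 62, …] (period length 4).
Convergents:
  p_0/q_0 = 31/1
  p_1/q_1 = 32/1
  p_2/q_2 = 95/3
  p_3/q_3 = 127/4
  p_4/q_4 = 7969/251
q_3 = 4 ≤ 10 < 251 = q_4, so the answer is 127/4.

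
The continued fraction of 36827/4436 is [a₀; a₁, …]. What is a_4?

9

36827 = 8·4436 + 1339   →  a_0 = 8
4436 = 3·1339 + 419   →  a_1 = 3
1339 = 3·419 + 82   →  a_2 = 3
419 = 5·82 + 9   →  a_3 = 5
82 = 9·9 + 1   →  a_4 = 9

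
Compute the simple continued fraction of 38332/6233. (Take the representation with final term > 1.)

38332 = 6·6233 + 934
6233 = 6·934 + 629
934 = 1·629 + 305
629 = 2·305 + 19
305 = 16·19 + 1
19 = 19·1 + 0  (stop)
So 38332/6233 = [6; 6, 1, 2, 16, 19].

[6; 6, 1, 2, 16, 19]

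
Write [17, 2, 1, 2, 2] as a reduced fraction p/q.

Using pₖ = aₖpₖ₋₁ + pₖ₋₂ and qₖ = aₖqₖ₋₁ + qₖ₋₂:
  k=0: a=17, p=17, q=1
  k=1: a=2, p=35, q=2
  k=2: a=1, p=52, q=3
  k=3: a=2, p=139, q=8
  k=4: a=2, p=330, q=19

330/19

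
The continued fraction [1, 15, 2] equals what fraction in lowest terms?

Fold from the inside: start with 2/1.
  15 + 1/2 = 31/2
  1 + 2/31 = 33/31

33/31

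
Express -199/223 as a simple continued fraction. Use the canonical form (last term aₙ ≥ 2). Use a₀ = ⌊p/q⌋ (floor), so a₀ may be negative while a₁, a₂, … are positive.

-199 = -1·223 + 24
223 = 9·24 + 7
24 = 3·7 + 3
7 = 2·3 + 1
3 = 3·1 + 0  (stop)
So -199/223 = [-1; 9, 3, 2, 3].

[-1; 9, 3, 2, 3]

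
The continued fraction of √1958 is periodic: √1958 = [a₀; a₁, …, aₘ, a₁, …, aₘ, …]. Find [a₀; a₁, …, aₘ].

[44; 4, 88]

a₀ = ⌊√1958⌋ = 44.
With m₀=0, d₀=1 and mₖ₊₁ = dₖaₖ − mₖ, dₖ₊₁ = (n − mₖ₊₁²)/dₖ, aₖ₊₁ = ⌊(a₀+mₖ₊₁)/dₖ₊₁⌋:
  k=1: m=44, d=22, a=4
  k=2: m=44, d=1, a=88
d=1 and a=2a₀=88 at k=2, so the next step gives (m, d) = (44, 22) again — its k=1 value — and the period has length 2.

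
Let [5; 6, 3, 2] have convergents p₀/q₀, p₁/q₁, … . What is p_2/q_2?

Using pₖ = aₖpₖ₋₁ + pₖ₋₂, qₖ = aₖqₖ₋₁ + qₖ₋₂ (with p₋₁=1, p₋₂=0, q₋₁=0, q₋₂=1):
  k=0: a=5, p=5, q=1
  k=1: a=6, p=31, q=6
  k=2: a=3, p=98, q=19

98/19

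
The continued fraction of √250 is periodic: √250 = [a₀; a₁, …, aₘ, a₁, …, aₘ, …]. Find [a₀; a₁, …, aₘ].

[15; 1, 4, 3, 3, 4, 1, 30]

a₀ = ⌊√250⌋ = 15.
With m₀=0, d₀=1 and mₖ₊₁ = dₖaₖ − mₖ, dₖ₊₁ = (n − mₖ₊₁²)/dₖ, aₖ₊₁ = ⌊(a₀+mₖ₊₁)/dₖ₊₁⌋:
  k=1: m=15, d=25, a=1
  k=2: m=10, d=6, a=4
  k=3: m=14, d=9, a=3
  k=4: m=13, d=9, a=3
  k=5: m=14, d=6, a=4
  k=6: m=10, d=25, a=1
  k=7: m=15, d=1, a=30
d=1 and a=2a₀=30 at k=7, so the next step gives (m, d) = (15, 25) again — its k=1 value — and the period has length 7.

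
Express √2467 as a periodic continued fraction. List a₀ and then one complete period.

[49; 1, 2, 49, 2, 1, 98]

a₀ = ⌊√2467⌋ = 49.
With m₀=0, d₀=1 and mₖ₊₁ = dₖaₖ − mₖ, dₖ₊₁ = (n − mₖ₊₁²)/dₖ, aₖ₊₁ = ⌊(a₀+mₖ₊₁)/dₖ₊₁⌋:
  k=1: m=49, d=66, a=1
  k=2: m=17, d=33, a=2
  k=3: m=49, d=2, a=49
  k=4: m=49, d=33, a=2
  k=5: m=17, d=66, a=1
  k=6: m=49, d=1, a=98
d=1 and a=2a₀=98 at k=6, so the next step gives (m, d) = (49, 66) again — its k=1 value — and the period has length 6.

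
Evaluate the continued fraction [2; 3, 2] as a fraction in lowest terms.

16/7

Fold from the inside: start with 2/1.
  3 + 1/2 = 7/2
  2 + 2/7 = 16/7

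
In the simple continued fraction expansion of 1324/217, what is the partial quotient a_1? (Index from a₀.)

9

1324 = 6·217 + 22   →  a_0 = 6
217 = 9·22 + 19   →  a_1 = 9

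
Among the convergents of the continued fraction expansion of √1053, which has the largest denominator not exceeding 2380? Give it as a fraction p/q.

√1053 = [32; 2, 4, 2, 64, …] (period length 4).
Convergents:
  p_0/q_0 = 32/1
  p_1/q_1 = 65/2
  p_2/q_2 = 292/9
  p_3/q_3 = 649/20
  p_4/q_4 = 41828/1289
  p_5/q_5 = 84305/2598
q_4 = 1289 ≤ 2380 < 2598 = q_5, so the answer is 41828/1289.

41828/1289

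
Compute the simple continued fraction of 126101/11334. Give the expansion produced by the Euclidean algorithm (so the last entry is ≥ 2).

[11; 7, 1, 16, 2, 2, 16]

126101 = 11×11334 + 1427
11334 = 7×1427 + 1345
1427 = 1×1345 + 82
1345 = 16×82 + 33
82 = 2×33 + 16
33 = 2×16 + 1
16 = 16×1 + 0  (stop)
So 126101/11334 = [11; 7, 1, 16, 2, 2, 16].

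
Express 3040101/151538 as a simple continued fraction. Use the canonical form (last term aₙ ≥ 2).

3040101 = 20*151538 + 9341
151538 = 16*9341 + 2082
9341 = 4*2082 + 1013
2082 = 2*1013 + 56
1013 = 18*56 + 5
56 = 11*5 + 1
5 = 5*1 + 0  (stop)
So 3040101/151538 = [20; 16, 4, 2, 18, 11, 5].

[20; 16, 4, 2, 18, 11, 5]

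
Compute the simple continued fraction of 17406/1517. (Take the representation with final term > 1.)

[11; 2, 9, 9, 1, 7]

17406 = 11×1517 + 719
1517 = 2×719 + 79
719 = 9×79 + 8
79 = 9×8 + 7
8 = 1×7 + 1
7 = 7×1 + 0  (stop)
So 17406/1517 = [11; 2, 9, 9, 1, 7].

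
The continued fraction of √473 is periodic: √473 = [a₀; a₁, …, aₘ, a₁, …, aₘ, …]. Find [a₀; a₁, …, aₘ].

a₀ = ⌊√473⌋ = 21.
With m₀=0, d₀=1 and mₖ₊₁ = dₖaₖ − mₖ, dₖ₊₁ = (n − mₖ₊₁²)/dₖ, aₖ₊₁ = ⌊(a₀+mₖ₊₁)/dₖ₊₁⌋:
  k=1: m=21, d=32, a=1
  k=2: m=11, d=11, a=2
  k=3: m=11, d=32, a=1
  k=4: m=21, d=1, a=42
d=1 and a=2a₀=42 at k=4, so the next step gives (m, d) = (21, 32) again — its k=1 value — and the period has length 4.

[21; 1, 2, 1, 42]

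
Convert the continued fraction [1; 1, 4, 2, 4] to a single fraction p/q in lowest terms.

89/49

Fold from the inside: start with 4/1.
  2 + 1/4 = 9/4
  4 + 4/9 = 40/9
  1 + 9/40 = 49/40
  1 + 40/49 = 89/49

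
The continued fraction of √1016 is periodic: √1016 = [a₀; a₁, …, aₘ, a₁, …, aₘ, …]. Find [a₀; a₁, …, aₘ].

a₀ = ⌊√1016⌋ = 31.
With m₀=0, d₀=1 and mₖ₊₁ = dₖaₖ − mₖ, dₖ₊₁ = (n − mₖ₊₁²)/dₖ, aₖ₊₁ = ⌊(a₀+mₖ₊₁)/dₖ₊₁⌋:
  k=1: m=31, d=55, a=1
  k=2: m=24, d=8, a=6
  k=3: m=24, d=55, a=1
  k=4: m=31, d=1, a=62
d=1 and a=2a₀=62 at k=4, so the next step gives (m, d) = (31, 55) again — its k=1 value — and the period has length 4.

[31; 1, 6, 1, 62]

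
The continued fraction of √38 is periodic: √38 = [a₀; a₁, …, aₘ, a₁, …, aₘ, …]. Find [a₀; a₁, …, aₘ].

a₀ = ⌊√38⌋ = 6.
With m₀=0, d₀=1 and mₖ₊₁ = dₖaₖ − mₖ, dₖ₊₁ = (n − mₖ₊₁²)/dₖ, aₖ₊₁ = ⌊(a₀+mₖ₊₁)/dₖ₊₁⌋:
  k=1: m=6, d=2, a=6
  k=2: m=6, d=1, a=12
d=1 and a=2a₀=12 at k=2, so the next step gives (m, d) = (6, 2) again — its k=1 value — and the period has length 2.

[6; 6, 12]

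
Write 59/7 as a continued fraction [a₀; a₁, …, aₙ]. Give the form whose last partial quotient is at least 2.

59 = 8×7 + 3
7 = 2×3 + 1
3 = 3×1 + 0  (stop)
So 59/7 = [8; 2, 3].

[8; 2, 3]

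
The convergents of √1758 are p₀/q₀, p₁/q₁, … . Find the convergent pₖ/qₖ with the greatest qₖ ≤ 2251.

√1758 = [41; 1, 12, 1, 82, …] (period length 4).
Convergents:
  p_0/q_0 = 41/1
  p_1/q_1 = 42/1
  p_2/q_2 = 545/13
  p_3/q_3 = 587/14
  p_4/q_4 = 48679/1161
  p_5/q_5 = 49266/1175
  p_6/q_6 = 639871/15261
q_5 = 1175 ≤ 2251 < 15261 = q_6, so the answer is 49266/1175.

49266/1175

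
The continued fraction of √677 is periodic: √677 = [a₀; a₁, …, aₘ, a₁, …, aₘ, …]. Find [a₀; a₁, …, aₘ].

[26; 52]

a₀ = ⌊√677⌋ = 26.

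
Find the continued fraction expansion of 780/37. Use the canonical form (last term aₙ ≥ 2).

[21; 12, 3]

780 = 21×37 + 3
37 = 12×3 + 1
3 = 3×1 + 0  (stop)
So 780/37 = [21; 12, 3].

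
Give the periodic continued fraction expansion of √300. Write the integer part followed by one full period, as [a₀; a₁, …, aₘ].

a₀ = ⌊√300⌋ = 17.
With m₀=0, d₀=1 and mₖ₊₁ = dₖaₖ − mₖ, dₖ₊₁ = (n − mₖ₊₁²)/dₖ, aₖ₊₁ = ⌊(a₀+mₖ₊₁)/dₖ₊₁⌋:
  k=1: m=17, d=11, a=3
  k=2: m=16, d=4, a=8
  k=3: m=16, d=11, a=3
  k=4: m=17, d=1, a=34
d=1 and a=2a₀=34 at k=4, so the next step gives (m, d) = (17, 11) again — its k=1 value — and the period has length 4.

[17; 3, 8, 3, 34]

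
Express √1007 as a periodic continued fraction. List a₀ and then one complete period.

[31; 1, 2, 1, 2, 1, 62]

a₀ = ⌊√1007⌋ = 31.
With m₀=0, d₀=1 and mₖ₊₁ = dₖaₖ − mₖ, dₖ₊₁ = (n − mₖ₊₁²)/dₖ, aₖ₊₁ = ⌊(a₀+mₖ₊₁)/dₖ₊₁⌋:
  k=1: m=31, d=46, a=1
  k=2: m=15, d=17, a=2
  k=3: m=19, d=38, a=1
  k=4: m=19, d=17, a=2
  k=5: m=15, d=46, a=1
  k=6: m=31, d=1, a=62
d=1 and a=2a₀=62 at k=6, so the next step gives (m, d) = (31, 46) again — its k=1 value — and the period has length 6.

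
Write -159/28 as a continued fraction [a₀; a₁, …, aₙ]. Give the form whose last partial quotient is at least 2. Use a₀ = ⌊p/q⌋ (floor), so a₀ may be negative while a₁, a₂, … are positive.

-159 = -6*28 + 9
28 = 3*9 + 1
9 = 9*1 + 0  (stop)
So -159/28 = [-6; 3, 9].

[-6; 3, 9]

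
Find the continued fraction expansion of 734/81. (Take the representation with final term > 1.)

734 = 9·81 + 5
81 = 16·5 + 1
5 = 5·1 + 0  (stop)
So 734/81 = [9; 16, 5].

[9; 16, 5]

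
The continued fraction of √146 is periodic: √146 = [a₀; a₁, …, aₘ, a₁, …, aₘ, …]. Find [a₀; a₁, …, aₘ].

[12; 12, 24]

a₀ = ⌊√146⌋ = 12.
With m₀=0, d₀=1 and mₖ₊₁ = dₖaₖ − mₖ, dₖ₊₁ = (n − mₖ₊₁²)/dₖ, aₖ₊₁ = ⌊(a₀+mₖ₊₁)/dₖ₊₁⌋:
  k=1: m=12, d=2, a=12
  k=2: m=12, d=1, a=24
d=1 and a=2a₀=24 at k=2, so the next step gives (m, d) = (12, 2) again — its k=1 value — and the period has length 2.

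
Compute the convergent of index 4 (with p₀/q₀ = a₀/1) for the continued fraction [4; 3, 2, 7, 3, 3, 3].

699/163

Using pₖ = aₖpₖ₋₁ + pₖ₋₂, qₖ = aₖqₖ₋₁ + qₖ₋₂ (with p₋₁=1, p₋₂=0, q₋₁=0, q₋₂=1):
  k=0: a=4, p=4, q=1
  k=1: a=3, p=13, q=3
  k=2: a=2, p=30, q=7
  k=3: a=7, p=223, q=52
  k=4: a=3, p=699, q=163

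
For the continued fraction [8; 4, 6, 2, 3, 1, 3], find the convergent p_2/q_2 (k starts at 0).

Using pₖ = aₖpₖ₋₁ + pₖ₋₂, qₖ = aₖqₖ₋₁ + qₖ₋₂ (with p₋₁=1, p₋₂=0, q₋₁=0, q₋₂=1):
  k=0: a=8, p=8, q=1
  k=1: a=4, p=33, q=4
  k=2: a=6, p=206, q=25

206/25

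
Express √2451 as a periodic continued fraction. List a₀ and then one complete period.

[49; 1, 1, 32, 1, 1, 98]

a₀ = ⌊√2451⌋ = 49.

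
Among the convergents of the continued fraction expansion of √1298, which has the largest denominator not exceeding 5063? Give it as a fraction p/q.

√1298 = [36; 36, 72, …] (period length 2).
Convergents:
  p_0/q_0 = 36/1
  p_1/q_1 = 1297/36
  p_2/q_2 = 93420/2593
  p_3/q_3 = 3364417/93384
q_2 = 2593 ≤ 5063 < 93384 = q_3, so the answer is 93420/2593.

93420/2593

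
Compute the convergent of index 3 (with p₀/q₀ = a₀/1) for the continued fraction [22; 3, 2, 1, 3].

Using pₖ = aₖpₖ₋₁ + pₖ₋₂, qₖ = aₖqₖ₋₁ + qₖ₋₂ (with p₋₁=1, p₋₂=0, q₋₁=0, q₋₂=1):
  k=0: a=22, p=22, q=1
  k=1: a=3, p=67, q=3
  k=2: a=2, p=156, q=7
  k=3: a=1, p=223, q=10

223/10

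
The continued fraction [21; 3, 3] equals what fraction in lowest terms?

Using pₖ = aₖpₖ₋₁ + pₖ₋₂ and qₖ = aₖqₖ₋₁ + qₖ₋₂:
  k=0: a=21, p=21, q=1
  k=1: a=3, p=64, q=3
  k=2: a=3, p=213, q=10

213/10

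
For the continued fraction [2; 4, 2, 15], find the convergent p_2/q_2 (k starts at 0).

20/9

Using pₖ = aₖpₖ₋₁ + pₖ₋₂, qₖ = aₖqₖ₋₁ + qₖ₋₂ (with p₋₁=1, p₋₂=0, q₋₁=0, q₋₂=1):
  k=0: a=2, p=2, q=1
  k=1: a=4, p=9, q=4
  k=2: a=2, p=20, q=9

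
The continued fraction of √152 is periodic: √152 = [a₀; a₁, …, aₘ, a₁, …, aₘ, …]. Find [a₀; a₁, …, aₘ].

[12; 3, 24]

a₀ = ⌊√152⌋ = 12.
With m₀=0, d₀=1 and mₖ₊₁ = dₖaₖ − mₖ, dₖ₊₁ = (n − mₖ₊₁²)/dₖ, aₖ₊₁ = ⌊(a₀+mₖ₊₁)/dₖ₊₁⌋:
  k=1: m=12, d=8, a=3
  k=2: m=12, d=1, a=24
d=1 and a=2a₀=24 at k=2, so the next step gives (m, d) = (12, 8) again — its k=1 value — and the period has length 2.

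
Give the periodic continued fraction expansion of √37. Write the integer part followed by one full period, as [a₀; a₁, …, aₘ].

a₀ = ⌊√37⌋ = 6.

[6; 12]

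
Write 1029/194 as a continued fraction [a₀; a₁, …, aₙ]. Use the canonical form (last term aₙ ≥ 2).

1029 = 5*194 + 59
194 = 3*59 + 17
59 = 3*17 + 8
17 = 2*8 + 1
8 = 8*1 + 0  (stop)
So 1029/194 = [5; 3, 3, 2, 8].

[5; 3, 3, 2, 8]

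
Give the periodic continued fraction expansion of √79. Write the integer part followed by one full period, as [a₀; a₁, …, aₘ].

[8; 1, 7, 1, 16]

a₀ = ⌊√79⌋ = 8.
With m₀=0, d₀=1 and mₖ₊₁ = dₖaₖ − mₖ, dₖ₊₁ = (n − mₖ₊₁²)/dₖ, aₖ₊₁ = ⌊(a₀+mₖ₊₁)/dₖ₊₁⌋:
  k=1: m=8, d=15, a=1
  k=2: m=7, d=2, a=7
  k=3: m=7, d=15, a=1
  k=4: m=8, d=1, a=16
d=1 and a=2a₀=16 at k=4, so the next step gives (m, d) = (8, 15) again — its k=1 value — and the period has length 4.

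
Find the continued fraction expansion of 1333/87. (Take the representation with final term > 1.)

[15; 3, 9, 3]

1333 = 15*87 + 28
87 = 3*28 + 3
28 = 9*3 + 1
3 = 3*1 + 0  (stop)
So 1333/87 = [15; 3, 9, 3].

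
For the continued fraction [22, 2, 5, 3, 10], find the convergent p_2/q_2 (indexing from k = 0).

Using pₖ = aₖpₖ₋₁ + pₖ₋₂, qₖ = aₖqₖ₋₁ + qₖ₋₂ (with p₋₁=1, p₋₂=0, q₋₁=0, q₋₂=1):
  k=0: a=22, p=22, q=1
  k=1: a=2, p=45, q=2
  k=2: a=5, p=247, q=11

247/11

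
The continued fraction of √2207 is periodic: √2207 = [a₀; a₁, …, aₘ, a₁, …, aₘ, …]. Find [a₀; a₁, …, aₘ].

a₀ = ⌊√2207⌋ = 46.
With m₀=0, d₀=1 and mₖ₊₁ = dₖaₖ − mₖ, dₖ₊₁ = (n − mₖ₊₁²)/dₖ, aₖ₊₁ = ⌊(a₀+mₖ₊₁)/dₖ₊₁⌋:
  k=1: m=46, d=91, a=1
  k=2: m=45, d=2, a=45
  k=3: m=45, d=91, a=1
  k=4: m=46, d=1, a=92
d=1 and a=2a₀=92 at k=4, so the next step gives (m, d) = (46, 91) again — its k=1 value — and the period has length 4.

[46; 1, 45, 1, 92]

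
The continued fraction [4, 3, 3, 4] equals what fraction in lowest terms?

185/43

Fold from the inside: start with 4/1.
  3 + 1/4 = 13/4
  3 + 4/13 = 43/13
  4 + 13/43 = 185/43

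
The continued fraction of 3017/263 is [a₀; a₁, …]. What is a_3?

3017 = 11·263 + 124   →  a_0 = 11
263 = 2·124 + 15   →  a_1 = 2
124 = 8·15 + 4   →  a_2 = 8
15 = 3·4 + 3   →  a_3 = 3

3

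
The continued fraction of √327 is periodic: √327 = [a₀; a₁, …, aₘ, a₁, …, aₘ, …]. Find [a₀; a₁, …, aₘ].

[18; 12, 36]

a₀ = ⌊√327⌋ = 18.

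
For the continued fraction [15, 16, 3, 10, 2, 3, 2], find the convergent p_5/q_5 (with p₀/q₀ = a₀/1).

55561/3689

Using pₖ = aₖpₖ₋₁ + pₖ₋₂, qₖ = aₖqₖ₋₁ + qₖ₋₂ (with p₋₁=1, p₋₂=0, q₋₁=0, q₋₂=1):
  k=0: a=15, p=15, q=1
  k=1: a=16, p=241, q=16
  k=2: a=3, p=738, q=49
  k=3: a=10, p=7621, q=506
  k=4: a=2, p=15980, q=1061
  k=5: a=3, p=55561, q=3689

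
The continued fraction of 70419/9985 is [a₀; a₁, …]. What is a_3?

70419 = 7·9985 + 524   →  a_0 = 7
9985 = 19·524 + 29   →  a_1 = 19
524 = 18·29 + 2   →  a_2 = 18
29 = 14·2 + 1   →  a_3 = 14

14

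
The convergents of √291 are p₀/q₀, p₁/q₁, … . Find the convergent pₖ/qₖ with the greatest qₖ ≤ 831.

9877/579

√291 = [17; 17, 34, …] (period length 2).
Convergents:
  p_0/q_0 = 17/1
  p_1/q_1 = 290/17
  p_2/q_2 = 9877/579
  p_3/q_3 = 168199/9860
q_2 = 579 ≤ 831 < 9860 = q_3, so the answer is 9877/579.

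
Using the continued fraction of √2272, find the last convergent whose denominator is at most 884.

40897/858

√2272 = [47; 1, 1, 1, 94, …] (period length 4).
Convergents:
  p_0/q_0 = 47/1
  p_1/q_1 = 48/1
  p_2/q_2 = 95/2
  p_3/q_3 = 143/3
  p_4/q_4 = 13537/284
  p_5/q_5 = 13680/287
  p_6/q_6 = 27217/571
  p_7/q_7 = 40897/858
  p_8/q_8 = 3871535/81223
q_7 = 858 ≤ 884 < 81223 = q_8, so the answer is 40897/858.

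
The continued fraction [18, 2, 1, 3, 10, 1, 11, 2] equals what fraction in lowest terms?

56521/3078

Using pₖ = aₖpₖ₋₁ + pₖ₋₂ and qₖ = aₖqₖ₋₁ + qₖ₋₂:
  k=0: a=18, p=18, q=1
  k=1: a=2, p=37, q=2
  k=2: a=1, p=55, q=3
  k=3: a=3, p=202, q=11
  k=4: a=10, p=2075, q=113
  k=5: a=1, p=2277, q=124
  k=6: a=11, p=27122, q=1477
  k=7: a=2, p=56521, q=3078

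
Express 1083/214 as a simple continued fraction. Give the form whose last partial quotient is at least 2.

1083 = 5·214 + 13
214 = 16·13 + 6
13 = 2·6 + 1
6 = 6·1 + 0  (stop)
So 1083/214 = [5; 16, 2, 6].

[5; 16, 2, 6]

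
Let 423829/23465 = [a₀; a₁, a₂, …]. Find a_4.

3

423829 = 18·23465 + 1459   →  a_0 = 18
23465 = 16·1459 + 121   →  a_1 = 16
1459 = 12·121 + 7   →  a_2 = 12
121 = 17·7 + 2   →  a_3 = 17
7 = 3·2 + 1   →  a_4 = 3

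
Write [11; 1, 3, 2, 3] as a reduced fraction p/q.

365/31

Using pₖ = aₖpₖ₋₁ + pₖ₋₂ and qₖ = aₖqₖ₋₁ + qₖ₋₂:
  k=0: a=11, p=11, q=1
  k=1: a=1, p=12, q=1
  k=2: a=3, p=47, q=4
  k=3: a=2, p=106, q=9
  k=4: a=3, p=365, q=31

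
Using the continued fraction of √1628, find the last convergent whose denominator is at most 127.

2663/66

√1628 = [40; 2, 1, 6, 1, 2, 80, …] (period length 6).
Convergents:
  p_0/q_0 = 40/1
  p_1/q_1 = 81/2
  p_2/q_2 = 121/3
  p_3/q_3 = 807/20
  p_4/q_4 = 928/23
  p_5/q_5 = 2663/66
  p_6/q_6 = 213968/5303
q_5 = 66 ≤ 127 < 5303 = q_6, so the answer is 2663/66.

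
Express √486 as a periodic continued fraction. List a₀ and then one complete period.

a₀ = ⌊√486⌋ = 22.
With m₀=0, d₀=1 and mₖ₊₁ = dₖaₖ − mₖ, dₖ₊₁ = (n − mₖ₊₁²)/dₖ, aₖ₊₁ = ⌊(a₀+mₖ₊₁)/dₖ₊₁⌋:
  k=1: m=22, d=2, a=22
  k=2: m=22, d=1, a=44
d=1 and a=2a₀=44 at k=2, so the next step gives (m, d) = (22, 2) again — its k=1 value — and the period has length 2.

[22; 22, 44]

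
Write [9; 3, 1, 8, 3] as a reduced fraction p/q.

1009/109

Using pₖ = aₖpₖ₋₁ + pₖ₋₂ and qₖ = aₖqₖ₋₁ + qₖ₋₂:
  k=0: a=9, p=9, q=1
  k=1: a=3, p=28, q=3
  k=2: a=1, p=37, q=4
  k=3: a=8, p=324, q=35
  k=4: a=3, p=1009, q=109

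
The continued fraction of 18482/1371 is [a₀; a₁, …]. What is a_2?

12

18482 = 13·1371 + 659   →  a_0 = 13
1371 = 2·659 + 53   →  a_1 = 2
659 = 12·53 + 23   →  a_2 = 12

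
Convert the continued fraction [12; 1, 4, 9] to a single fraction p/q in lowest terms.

Fold from the inside: start with 9/1.
  4 + 1/9 = 37/9
  1 + 9/37 = 46/37
  12 + 37/46 = 589/46

589/46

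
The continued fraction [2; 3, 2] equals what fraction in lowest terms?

16/7

Using pₖ = aₖpₖ₋₁ + pₖ₋₂ and qₖ = aₖqₖ₋₁ + qₖ₋₂:
  k=0: a=2, p=2, q=1
  k=1: a=3, p=7, q=3
  k=2: a=2, p=16, q=7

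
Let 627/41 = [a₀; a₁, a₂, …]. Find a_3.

2

627 = 15·41 + 12   →  a_0 = 15
41 = 3·12 + 5   →  a_1 = 3
12 = 2·5 + 2   →  a_2 = 2
5 = 2·2 + 1   →  a_3 = 2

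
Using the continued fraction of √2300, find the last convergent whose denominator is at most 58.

√2300 = [47; 1, 22, 1, 94, …] (period length 4).
Convergents:
  p_0/q_0 = 47/1
  p_1/q_1 = 48/1
  p_2/q_2 = 1103/23
  p_3/q_3 = 1151/24
  p_4/q_4 = 109297/2279
q_3 = 24 ≤ 58 < 2279 = q_4, so the answer is 1151/24.

1151/24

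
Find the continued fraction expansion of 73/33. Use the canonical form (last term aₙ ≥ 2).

[2; 4, 1, 2, 2]

73 = 2·33 + 7
33 = 4·7 + 5
7 = 1·5 + 2
5 = 2·2 + 1
2 = 2·1 + 0  (stop)
So 73/33 = [2; 4, 1, 2, 2].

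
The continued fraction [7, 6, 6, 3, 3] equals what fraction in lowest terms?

2779/388

Using pₖ = aₖpₖ₋₁ + pₖ₋₂ and qₖ = aₖqₖ₋₁ + qₖ₋₂:
  k=0: a=7, p=7, q=1
  k=1: a=6, p=43, q=6
  k=2: a=6, p=265, q=37
  k=3: a=3, p=838, q=117
  k=4: a=3, p=2779, q=388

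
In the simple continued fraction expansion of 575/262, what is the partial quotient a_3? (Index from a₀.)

575 = 2·262 + 51   →  a_0 = 2
262 = 5·51 + 7   →  a_1 = 5
51 = 7·7 + 2   →  a_2 = 7
7 = 3·2 + 1   →  a_3 = 3

3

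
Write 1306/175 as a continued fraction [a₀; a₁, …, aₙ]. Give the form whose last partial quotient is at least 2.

[7; 2, 6, 4, 3]

1306 = 7*175 + 81
175 = 2*81 + 13
81 = 6*13 + 3
13 = 4*3 + 1
3 = 3*1 + 0  (stop)
So 1306/175 = [7; 2, 6, 4, 3].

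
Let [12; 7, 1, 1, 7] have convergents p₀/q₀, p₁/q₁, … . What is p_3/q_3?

Using pₖ = aₖpₖ₋₁ + pₖ₋₂, qₖ = aₖqₖ₋₁ + qₖ₋₂ (with p₋₁=1, p₋₂=0, q₋₁=0, q₋₂=1):
  k=0: a=12, p=12, q=1
  k=1: a=7, p=85, q=7
  k=2: a=1, p=97, q=8
  k=3: a=1, p=182, q=15

182/15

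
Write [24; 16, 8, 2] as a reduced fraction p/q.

6593/274

Fold from the inside: start with 2/1.
  8 + 1/2 = 17/2
  16 + 2/17 = 274/17
  24 + 17/274 = 6593/274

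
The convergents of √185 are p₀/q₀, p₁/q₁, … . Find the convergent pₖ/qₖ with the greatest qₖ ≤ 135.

1809/133

√185 = [13; 1, 1, 1, 1, 26, …] (period length 5).
Convergents:
  p_0/q_0 = 13/1
  p_1/q_1 = 14/1
  p_2/q_2 = 27/2
  p_3/q_3 = 41/3
  p_4/q_4 = 68/5
  p_5/q_5 = 1809/133
  p_6/q_6 = 1877/138
q_5 = 133 ≤ 135 < 138 = q_6, so the answer is 1809/133.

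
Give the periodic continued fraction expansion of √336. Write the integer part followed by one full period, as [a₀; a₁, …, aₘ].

[18; 3, 36]

a₀ = ⌊√336⌋ = 18.
With m₀=0, d₀=1 and mₖ₊₁ = dₖaₖ − mₖ, dₖ₊₁ = (n − mₖ₊₁²)/dₖ, aₖ₊₁ = ⌊(a₀+mₖ₊₁)/dₖ₊₁⌋:
  k=1: m=18, d=12, a=3
  k=2: m=18, d=1, a=36
d=1 and a=2a₀=36 at k=2, so the next step gives (m, d) = (18, 12) again — its k=1 value — and the period has length 2.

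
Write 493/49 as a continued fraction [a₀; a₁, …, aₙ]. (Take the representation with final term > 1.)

[10; 16, 3]

493 = 10·49 + 3
49 = 16·3 + 1
3 = 3·1 + 0  (stop)
So 493/49 = [10; 16, 3].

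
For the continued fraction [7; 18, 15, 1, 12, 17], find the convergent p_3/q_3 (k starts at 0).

2039/289

Using pₖ = aₖpₖ₋₁ + pₖ₋₂, qₖ = aₖqₖ₋₁ + qₖ₋₂ (with p₋₁=1, p₋₂=0, q₋₁=0, q₋₂=1):
  k=0: a=7, p=7, q=1
  k=1: a=18, p=127, q=18
  k=2: a=15, p=1912, q=271
  k=3: a=1, p=2039, q=289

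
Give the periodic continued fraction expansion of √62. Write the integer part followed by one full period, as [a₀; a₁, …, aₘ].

a₀ = ⌊√62⌋ = 7.
With m₀=0, d₀=1 and mₖ₊₁ = dₖaₖ − mₖ, dₖ₊₁ = (n − mₖ₊₁²)/dₖ, aₖ₊₁ = ⌊(a₀+mₖ₊₁)/dₖ₊₁⌋:
  k=1: m=7, d=13, a=1
  k=2: m=6, d=2, a=6
  k=3: m=6, d=13, a=1
  k=4: m=7, d=1, a=14
d=1 and a=2a₀=14 at k=4, so the next step gives (m, d) = (7, 13) again — its k=1 value — and the period has length 4.

[7; 1, 6, 1, 14]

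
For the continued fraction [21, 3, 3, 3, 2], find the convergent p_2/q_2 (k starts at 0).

213/10

Using pₖ = aₖpₖ₋₁ + pₖ₋₂, qₖ = aₖqₖ₋₁ + qₖ₋₂ (with p₋₁=1, p₋₂=0, q₋₁=0, q₋₂=1):
  k=0: a=21, p=21, q=1
  k=1: a=3, p=64, q=3
  k=2: a=3, p=213, q=10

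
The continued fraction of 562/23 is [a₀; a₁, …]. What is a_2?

3

562 = 24·23 + 10   →  a_0 = 24
23 = 2·10 + 3   →  a_1 = 2
10 = 3·3 + 1   →  a_2 = 3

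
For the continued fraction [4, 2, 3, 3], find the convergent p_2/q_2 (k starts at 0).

Using pₖ = aₖpₖ₋₁ + pₖ₋₂, qₖ = aₖqₖ₋₁ + qₖ₋₂ (with p₋₁=1, p₋₂=0, q₋₁=0, q₋₂=1):
  k=0: a=4, p=4, q=1
  k=1: a=2, p=9, q=2
  k=2: a=3, p=31, q=7

31/7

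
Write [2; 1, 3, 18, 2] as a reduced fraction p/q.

413/150

Using pₖ = aₖpₖ₋₁ + pₖ₋₂ and qₖ = aₖqₖ₋₁ + qₖ₋₂:
  k=0: a=2, p=2, q=1
  k=1: a=1, p=3, q=1
  k=2: a=3, p=11, q=4
  k=3: a=18, p=201, q=73
  k=4: a=2, p=413, q=150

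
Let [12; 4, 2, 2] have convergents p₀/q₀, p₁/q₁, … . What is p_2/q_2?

Using pₖ = aₖpₖ₋₁ + pₖ₋₂, qₖ = aₖqₖ₋₁ + qₖ₋₂ (with p₋₁=1, p₋₂=0, q₋₁=0, q₋₂=1):
  k=0: a=12, p=12, q=1
  k=1: a=4, p=49, q=4
  k=2: a=2, p=110, q=9

110/9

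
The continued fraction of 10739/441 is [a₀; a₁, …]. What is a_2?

1

10739 = 24·441 + 155   →  a_0 = 24
441 = 2·155 + 131   →  a_1 = 2
155 = 1·131 + 24   →  a_2 = 1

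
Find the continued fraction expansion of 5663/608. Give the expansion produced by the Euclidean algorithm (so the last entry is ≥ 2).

5663 = 9×608 + 191
608 = 3×191 + 35
191 = 5×35 + 16
35 = 2×16 + 3
16 = 5×3 + 1
3 = 3×1 + 0  (stop)
So 5663/608 = [9; 3, 5, 2, 5, 3].

[9; 3, 5, 2, 5, 3]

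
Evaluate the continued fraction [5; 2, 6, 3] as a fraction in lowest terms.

Fold from the inside: start with 3/1.
  6 + 1/3 = 19/3
  2 + 3/19 = 41/19
  5 + 19/41 = 224/41

224/41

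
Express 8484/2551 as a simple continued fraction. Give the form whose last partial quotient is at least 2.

8484 = 3×2551 + 831
2551 = 3×831 + 58
831 = 14×58 + 19
58 = 3×19 + 1
19 = 19×1 + 0  (stop)
So 8484/2551 = [3; 3, 14, 3, 19].

[3; 3, 14, 3, 19]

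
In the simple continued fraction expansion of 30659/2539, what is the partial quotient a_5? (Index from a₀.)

30659 = 12·2539 + 191   →  a_0 = 12
2539 = 13·191 + 56   →  a_1 = 13
191 = 3·56 + 23   →  a_2 = 3
56 = 2·23 + 10   →  a_3 = 2
23 = 2·10 + 3   →  a_4 = 2
10 = 3·3 + 1   →  a_5 = 3

3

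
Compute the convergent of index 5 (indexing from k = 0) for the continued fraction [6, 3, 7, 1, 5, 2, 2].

2016/319

Using pₖ = aₖpₖ₋₁ + pₖ₋₂, qₖ = aₖqₖ₋₁ + qₖ₋₂ (with p₋₁=1, p₋₂=0, q₋₁=0, q₋₂=1):
  k=0: a=6, p=6, q=1
  k=1: a=3, p=19, q=3
  k=2: a=7, p=139, q=22
  k=3: a=1, p=158, q=25
  k=4: a=5, p=929, q=147
  k=5: a=2, p=2016, q=319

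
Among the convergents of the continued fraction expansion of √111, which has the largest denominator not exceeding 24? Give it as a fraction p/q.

√111 = [10; 1, 1, 6, 1, 1, 20, …] (period length 6).
Convergents:
  p_0/q_0 = 10/1
  p_1/q_1 = 11/1
  p_2/q_2 = 21/2
  p_3/q_3 = 137/13
  p_4/q_4 = 158/15
  p_5/q_5 = 295/28
q_4 = 15 ≤ 24 < 28 = q_5, so the answer is 158/15.

158/15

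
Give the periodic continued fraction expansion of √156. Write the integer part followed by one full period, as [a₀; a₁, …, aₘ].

[12; 2, 24]

a₀ = ⌊√156⌋ = 12.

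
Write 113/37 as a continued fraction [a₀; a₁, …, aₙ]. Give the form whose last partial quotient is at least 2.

113 = 3·37 + 2
37 = 18·2 + 1
2 = 2·1 + 0  (stop)
So 113/37 = [3; 18, 2].

[3; 18, 2]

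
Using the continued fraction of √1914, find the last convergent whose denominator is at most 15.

√1914 = [43; 1, 2, 1, 86, …] (period length 4).
Convergents:
  p_0/q_0 = 43/1
  p_1/q_1 = 44/1
  p_2/q_2 = 131/3
  p_3/q_3 = 175/4
  p_4/q_4 = 15181/347
q_3 = 4 ≤ 15 < 347 = q_4, so the answer is 175/4.

175/4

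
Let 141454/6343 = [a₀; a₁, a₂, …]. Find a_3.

12

141454 = 22·6343 + 1908   →  a_0 = 22
6343 = 3·1908 + 619   →  a_1 = 3
1908 = 3·619 + 51   →  a_2 = 3
619 = 12·51 + 7   →  a_3 = 12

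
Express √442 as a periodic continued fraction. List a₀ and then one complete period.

[21; 42]

a₀ = ⌊√442⌋ = 21.
With m₀=0, d₀=1 and mₖ₊₁ = dₖaₖ − mₖ, dₖ₊₁ = (n − mₖ₊₁²)/dₖ, aₖ₊₁ = ⌊(a₀+mₖ₊₁)/dₖ₊₁⌋:
  k=1: m=21, d=1, a=42
d=1 and a=2a₀=42 at k=1, so the next step gives (m, d) = (21, 1) again — its k=1 value — and the period has length 1.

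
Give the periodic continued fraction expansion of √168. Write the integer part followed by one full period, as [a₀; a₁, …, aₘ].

[12; 1, 24]

a₀ = ⌊√168⌋ = 12.
With m₀=0, d₀=1 and mₖ₊₁ = dₖaₖ − mₖ, dₖ₊₁ = (n − mₖ₊₁²)/dₖ, aₖ₊₁ = ⌊(a₀+mₖ₊₁)/dₖ₊₁⌋:
  k=1: m=12, d=24, a=1
  k=2: m=12, d=1, a=24
d=1 and a=2a₀=24 at k=2, so the next step gives (m, d) = (12, 24) again — its k=1 value — and the period has length 2.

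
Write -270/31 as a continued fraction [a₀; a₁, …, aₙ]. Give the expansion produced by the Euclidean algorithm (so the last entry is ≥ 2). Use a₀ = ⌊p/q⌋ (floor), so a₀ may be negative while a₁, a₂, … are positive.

-270 = -9*31 + 9
31 = 3*9 + 4
9 = 2*4 + 1
4 = 4*1 + 0  (stop)
So -270/31 = [-9; 3, 2, 4].

[-9; 3, 2, 4]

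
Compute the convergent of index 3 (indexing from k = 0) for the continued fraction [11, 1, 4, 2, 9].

Using pₖ = aₖpₖ₋₁ + pₖ₋₂, qₖ = aₖqₖ₋₁ + qₖ₋₂ (with p₋₁=1, p₋₂=0, q₋₁=0, q₋₂=1):
  k=0: a=11, p=11, q=1
  k=1: a=1, p=12, q=1
  k=2: a=4, p=59, q=5
  k=3: a=2, p=130, q=11

130/11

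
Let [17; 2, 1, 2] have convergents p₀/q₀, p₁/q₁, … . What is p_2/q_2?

Using pₖ = aₖpₖ₋₁ + pₖ₋₂, qₖ = aₖqₖ₋₁ + qₖ₋₂ (with p₋₁=1, p₋₂=0, q₋₁=0, q₋₂=1):
  k=0: a=17, p=17, q=1
  k=1: a=2, p=35, q=2
  k=2: a=1, p=52, q=3

52/3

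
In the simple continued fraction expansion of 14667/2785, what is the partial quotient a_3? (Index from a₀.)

3

14667 = 5·2785 + 742   →  a_0 = 5
2785 = 3·742 + 559   →  a_1 = 3
742 = 1·559 + 183   →  a_2 = 1
559 = 3·183 + 10   →  a_3 = 3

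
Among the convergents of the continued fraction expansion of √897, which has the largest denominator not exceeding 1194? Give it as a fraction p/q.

35311/1179

√897 = [29; 1, 18, 1, 58, …] (period length 4).
Convergents:
  p_0/q_0 = 29/1
  p_1/q_1 = 30/1
  p_2/q_2 = 569/19
  p_3/q_3 = 599/20
  p_4/q_4 = 35311/1179
  p_5/q_5 = 35910/1199
q_4 = 1179 ≤ 1194 < 1199 = q_5, so the answer is 35311/1179.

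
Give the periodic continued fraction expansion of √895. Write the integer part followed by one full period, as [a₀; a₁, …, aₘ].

a₀ = ⌊√895⌋ = 29.
With m₀=0, d₀=1 and mₖ₊₁ = dₖaₖ − mₖ, dₖ₊₁ = (n − mₖ₊₁²)/dₖ, aₖ₊₁ = ⌊(a₀+mₖ₊₁)/dₖ₊₁⌋:
  k=1: m=29, d=54, a=1
  k=2: m=25, d=5, a=10
  k=3: m=25, d=54, a=1
  k=4: m=29, d=1, a=58
d=1 and a=2a₀=58 at k=4, so the next step gives (m, d) = (29, 54) again — its k=1 value — and the period has length 4.

[29; 1, 10, 1, 58]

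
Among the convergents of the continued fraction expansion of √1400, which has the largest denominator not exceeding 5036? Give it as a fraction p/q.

√1400 = [37; 2, 2, 2, 74, …] (period length 4).
Convergents:
  p_0/q_0 = 37/1
  p_1/q_1 = 75/2
  p_2/q_2 = 187/5
  p_3/q_3 = 449/12
  p_4/q_4 = 33413/893
  p_5/q_5 = 67275/1798
  p_6/q_6 = 167963/4489
  p_7/q_7 = 403201/10776
q_6 = 4489 ≤ 5036 < 10776 = q_7, so the answer is 167963/4489.

167963/4489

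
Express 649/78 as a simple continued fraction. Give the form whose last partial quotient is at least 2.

[8; 3, 8, 3]

649 = 8·78 + 25
78 = 3·25 + 3
25 = 8·3 + 1
3 = 3·1 + 0  (stop)
So 649/78 = [8; 3, 8, 3].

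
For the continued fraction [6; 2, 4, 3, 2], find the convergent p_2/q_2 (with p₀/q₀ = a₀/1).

58/9

Using pₖ = aₖpₖ₋₁ + pₖ₋₂, qₖ = aₖqₖ₋₁ + qₖ₋₂ (with p₋₁=1, p₋₂=0, q₋₁=0, q₋₂=1):
  k=0: a=6, p=6, q=1
  k=1: a=2, p=13, q=2
  k=2: a=4, p=58, q=9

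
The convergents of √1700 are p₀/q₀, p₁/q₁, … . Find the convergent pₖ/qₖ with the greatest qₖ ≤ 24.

√1700 = [41; 4, 3, 20, 3, 4, 82, …] (period length 6).
Convergents:
  p_0/q_0 = 41/1
  p_1/q_1 = 165/4
  p_2/q_2 = 536/13
  p_3/q_3 = 10885/264
q_2 = 13 ≤ 24 < 264 = q_3, so the answer is 536/13.

536/13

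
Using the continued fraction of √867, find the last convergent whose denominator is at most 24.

√867 = [29; 2, 4, 29, 4, 2, 58, …] (period length 6).
Convergents:
  p_0/q_0 = 29/1
  p_1/q_1 = 59/2
  p_2/q_2 = 265/9
  p_3/q_3 = 7744/263
q_2 = 9 ≤ 24 < 263 = q_3, so the answer is 265/9.

265/9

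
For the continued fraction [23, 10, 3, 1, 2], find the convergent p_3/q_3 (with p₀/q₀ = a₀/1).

Using pₖ = aₖpₖ₋₁ + pₖ₋₂, qₖ = aₖqₖ₋₁ + qₖ₋₂ (with p₋₁=1, p₋₂=0, q₋₁=0, q₋₂=1):
  k=0: a=23, p=23, q=1
  k=1: a=10, p=231, q=10
  k=2: a=3, p=716, q=31
  k=3: a=1, p=947, q=41

947/41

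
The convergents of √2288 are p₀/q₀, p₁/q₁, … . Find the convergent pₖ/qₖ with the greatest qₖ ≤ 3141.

137233/2869

√2288 = [47; 1, 4, 1, 94, …] (period length 4).
Convergents:
  p_0/q_0 = 47/1
  p_1/q_1 = 48/1
  p_2/q_2 = 239/5
  p_3/q_3 = 287/6
  p_4/q_4 = 27217/569
  p_5/q_5 = 27504/575
  p_6/q_6 = 137233/2869
  p_7/q_7 = 164737/3444
q_6 = 2869 ≤ 3141 < 3444 = q_7, so the answer is 137233/2869.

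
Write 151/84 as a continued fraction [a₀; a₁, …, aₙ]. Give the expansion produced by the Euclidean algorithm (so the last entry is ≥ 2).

151 = 1·84 + 67
84 = 1·67 + 17
67 = 3·17 + 16
17 = 1·16 + 1
16 = 16·1 + 0  (stop)
So 151/84 = [1; 1, 3, 1, 16].

[1; 1, 3, 1, 16]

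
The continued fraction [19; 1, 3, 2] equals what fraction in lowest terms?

Using pₖ = aₖpₖ₋₁ + pₖ₋₂ and qₖ = aₖqₖ₋₁ + qₖ₋₂:
  k=0: a=19, p=19, q=1
  k=1: a=1, p=20, q=1
  k=2: a=3, p=79, q=4
  k=3: a=2, p=178, q=9

178/9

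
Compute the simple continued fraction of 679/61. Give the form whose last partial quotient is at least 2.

679 = 11*61 + 8
61 = 7*8 + 5
8 = 1*5 + 3
5 = 1*3 + 2
3 = 1*2 + 1
2 = 2*1 + 0  (stop)
So 679/61 = [11; 7, 1, 1, 1, 2].

[11; 7, 1, 1, 1, 2]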